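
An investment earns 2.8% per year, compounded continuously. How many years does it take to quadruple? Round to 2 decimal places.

49.51 years

e^(0.028t) = 4, so 0.028t = ln 4 ≈ 1.3863.
t ≈ 1.3863/0.028 ≈ 49.5105.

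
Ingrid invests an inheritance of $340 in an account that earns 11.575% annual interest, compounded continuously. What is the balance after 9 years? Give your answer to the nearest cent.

$963.62

A = P·e^(rt) = 340·e^(0.11575·9) = 340·e^1.04175.
e^1.04175 ≈ 2.83417248, so A ≈ 963.6186.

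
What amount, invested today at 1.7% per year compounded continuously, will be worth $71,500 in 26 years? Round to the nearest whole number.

P = A·e^(−rt) = 71,500·e^(−0.442).
e^(−0.442) ≈ 0.64274963546, so P ≈ 45,956.5989.

$45,957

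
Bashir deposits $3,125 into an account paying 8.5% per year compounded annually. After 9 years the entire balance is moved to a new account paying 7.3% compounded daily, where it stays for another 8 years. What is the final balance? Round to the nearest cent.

$11,676.70

Phase 1: 3,125·(1 + 0.085)^9 ≈ 6,512.0491.
Phase 2: 6,512.0491·(1 + 0.0002)^2920 ≈ 11,676.7043.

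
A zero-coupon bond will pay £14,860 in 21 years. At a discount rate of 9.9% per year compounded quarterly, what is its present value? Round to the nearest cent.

£1,905.96

Growth factor = (1 + 0.02475)^84 ≈ 7.7966110132.
P = 14,860/7.7966110132 ≈ 1,905.9563.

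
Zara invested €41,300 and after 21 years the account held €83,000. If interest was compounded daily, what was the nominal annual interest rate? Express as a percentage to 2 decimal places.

The 7665-period growth factor is 83,000/41,300 = 2.00969.
r/365 = 2.00969^(1/7665) − 1 ≈ 0.0000910646, so r ≈ 365·0.0000910646 = 3.32386%.

3.32%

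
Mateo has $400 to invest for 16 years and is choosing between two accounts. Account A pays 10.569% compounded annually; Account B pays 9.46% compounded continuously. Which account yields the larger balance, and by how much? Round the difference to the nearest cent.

A: (1 + 0.10569)^16 ≈ 4.990385652, so 400 × 4.990385652 ≈ 1,996.1543.
B: e^(0.0946·16) = e^1.5136 ≈ 4.543056394, so 400 × 4.543056394 ≈ 1,817.2226.
Difference ≈ 178.9317 in favor of A.

Account A, by $178.93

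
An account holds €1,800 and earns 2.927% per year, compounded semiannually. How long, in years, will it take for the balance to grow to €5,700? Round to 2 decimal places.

(1 + 0.014635)^(2t) = 5,700/1,800 = 3.1667.
2t·ln(1 + 0.014635) = ln(3.1667); 2t = 1.1527/0.0145289 ≈ 79.3368.
t ≈ 39.6684 years.

39.67 years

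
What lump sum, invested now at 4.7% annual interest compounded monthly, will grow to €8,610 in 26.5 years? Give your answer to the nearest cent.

Periodic rate = 4.7%/12 = 0.00391667; 318 periods.
P = 8,610/(1 + 0.047/12)^318 ≈ 8,610/3.466228953 ≈ 2,483.9675.

€2,483.97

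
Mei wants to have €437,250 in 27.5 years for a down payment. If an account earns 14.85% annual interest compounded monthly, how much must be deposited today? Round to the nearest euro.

€7,552

Growth factor = (1 + 0.012375)^330 ≈ 57.8983185584.
P = 437,250/57.8983185584 ≈ 7,552.0328.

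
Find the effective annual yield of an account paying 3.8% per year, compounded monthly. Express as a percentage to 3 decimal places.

EAR = (1 + 3.8%/12)^12 − 1 = (1 + 0.00316667)^12 − 1.
(1 + 0.00316667)^12 ≈ 1.038669, so EAR ≈ 3.86689%.

3.867%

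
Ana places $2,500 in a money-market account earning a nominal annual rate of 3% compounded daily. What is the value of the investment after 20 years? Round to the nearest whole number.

Growth factor = (1 + 0.03/365)^7300 ≈ 1.822073874.
A ≈ 2,500 × 1.822073874 ≈ 4,555.1847.

$4,555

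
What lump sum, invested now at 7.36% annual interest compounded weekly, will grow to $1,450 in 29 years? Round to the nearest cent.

$171.82

Periodic rate = 7.36%/52 = 0.00141538; 1508 periods.
P = 1,450/(1 + 0.0736/52)^1508 ≈ 1,450/8.43922876 ≈ 171.8166.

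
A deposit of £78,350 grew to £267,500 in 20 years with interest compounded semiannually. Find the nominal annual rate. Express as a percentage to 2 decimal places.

(1 + r/2)^40 = 267,500/78,350 = 3.41417.
1 + r/2 = 3.41417^(1/40) ≈ 1.031174, so r/2 ≈ 0.0311744.
r ≈ 2·0.0311744 = 6.23488%.

6.23%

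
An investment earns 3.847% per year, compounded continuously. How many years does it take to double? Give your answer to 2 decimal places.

18.02 years

e^(0.03847t) = 2, so 0.03847t = ln 2 ≈ 0.69315.
t ≈ 0.69315/0.03847 ≈ 18.0179.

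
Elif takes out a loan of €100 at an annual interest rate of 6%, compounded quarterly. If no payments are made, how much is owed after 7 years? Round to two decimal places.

Periodic rate = 6%/4 = 0.015; periods = 4·7 = 28.
A = 100·(1 + 0.015)^28 ≈ 100·1.51722218 ≈ 151.7222.

€151.72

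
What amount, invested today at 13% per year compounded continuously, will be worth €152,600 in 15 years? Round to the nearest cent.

€21,711.02

P = A·e^(−rt) = 152,600·e^(−1.95).
e^(−1.95) ≈ 0.142274071587, so P ≈ 21,711.0233.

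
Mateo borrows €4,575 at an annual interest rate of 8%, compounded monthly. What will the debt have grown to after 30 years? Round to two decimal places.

Growth factor = (1 + 0.08/12)^360 ≈ 10.935729658.
A ≈ 4,575 × 10.935729658 ≈ 50,030.9632.

€50,030.96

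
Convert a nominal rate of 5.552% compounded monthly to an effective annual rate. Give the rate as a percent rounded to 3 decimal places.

EAR = (1 + 5.552%/12)^12 − 1 = (1 + 0.00462667)^12 − 1.
(1 + 0.00462667)^12 ≈ 1.056955, so EAR ≈ 5.69548%.

5.695%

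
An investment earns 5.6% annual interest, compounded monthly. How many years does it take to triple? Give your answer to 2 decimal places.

(1 + 0.00466667)^(12t) = 3.
12t = ln 3 / ln(1 + 0.00466667) ≈ 1.0986/0.00465581 ≈ 235.9658.
t ≈ 19.6638.

19.66 years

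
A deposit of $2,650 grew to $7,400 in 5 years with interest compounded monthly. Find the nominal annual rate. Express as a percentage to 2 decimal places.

20.72%

(1 + r/12)^60 = 7,400/2,650 = 2.79245.
1 + r/12 = 2.79245^(1/60) ≈ 1.017263, so r/12 ≈ 0.0172626.
r ≈ 12·0.0172626 = 20.71518%.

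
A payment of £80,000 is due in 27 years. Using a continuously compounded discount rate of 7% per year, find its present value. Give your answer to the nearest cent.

£12,085.74

P = A·e^(−rt) = 80,000·e^(−1.89).
e^(−1.89) ≈ 0.15107180884, so P ≈ 12,085.7447.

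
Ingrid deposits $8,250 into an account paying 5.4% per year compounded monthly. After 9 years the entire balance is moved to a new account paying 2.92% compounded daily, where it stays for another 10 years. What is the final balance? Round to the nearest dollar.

Phase 1: 8,250·(1 + 0.0045)^108 ≈ 13,398.2348.
Phase 2: 13,398.2348·(1 + 0.00008)^3650 ≈ 17,941.4072.

$17,941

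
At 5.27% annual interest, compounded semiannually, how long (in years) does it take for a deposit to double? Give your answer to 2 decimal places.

(1 + 0.02635)^(2t) = 2.
2t = ln 2 / ln(1 + 0.02635) ≈ 0.69315/0.0260088 ≈ 26.6505.
t ≈ 13.3252.

13.33 years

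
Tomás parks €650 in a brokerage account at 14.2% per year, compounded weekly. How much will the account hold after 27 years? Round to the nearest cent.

Periodic rate = 14.2%/52 = 0.00273077; periods = 52·27 = 1404.
A = 650·(1 + 0.142/52)^1404 ≈ 650·46.00612897 ≈ 29,903.9838.

€29,903.98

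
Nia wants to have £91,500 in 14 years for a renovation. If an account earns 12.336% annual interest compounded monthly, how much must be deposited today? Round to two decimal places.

Growth factor = (1 + 0.01028)^168 ≈ 5.5746157216.
P = 91,500/5.5746157216 ≈ 16,413.6874.

£16,413.69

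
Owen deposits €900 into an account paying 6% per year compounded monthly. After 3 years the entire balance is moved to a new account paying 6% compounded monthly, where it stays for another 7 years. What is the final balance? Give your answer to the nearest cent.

€1,637.46

Phase 1: 900·(1 + 0.005)^36 ≈ 1,077.0125.
Phase 2: 1,077.0125·(1 + 0.005)^84 ≈ 1,637.4571.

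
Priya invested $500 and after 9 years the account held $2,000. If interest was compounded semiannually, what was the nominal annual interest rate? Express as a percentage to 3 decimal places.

(1 + r/2)^18 = 2,000/500 = 4.
1 + r/2 = 4^(1/18) ≈ 1.08006, so r/2 ≈ 0.0800597.
r ≈ 2·0.0800597 = 16.01195%.

16.012%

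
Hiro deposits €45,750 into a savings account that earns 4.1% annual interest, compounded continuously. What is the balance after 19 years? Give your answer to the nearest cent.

A = P·e^(rt) = 45,750·e^(0.041·19) = 45,750·e^0.779.
e^0.779 ≈ 2.1792918836, so A ≈ 99,702.6037.

€99,702.60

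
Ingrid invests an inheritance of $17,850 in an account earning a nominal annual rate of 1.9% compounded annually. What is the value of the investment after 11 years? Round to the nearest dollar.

$21,956

Growth factor = (1 + 0.019)^11 ≈ 1.2300309069.
A ≈ 17,850 × 1.2300309069 ≈ 21,956.0517.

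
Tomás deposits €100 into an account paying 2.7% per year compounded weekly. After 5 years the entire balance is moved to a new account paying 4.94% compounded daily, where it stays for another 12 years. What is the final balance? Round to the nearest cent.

€207.04

Phase 1: 100·(1 + 0.027/52)^260 ≈ 114.4497.
Phase 2: 114.4497·(1 + 0.0494/365)^4380 ≈ 207.0365.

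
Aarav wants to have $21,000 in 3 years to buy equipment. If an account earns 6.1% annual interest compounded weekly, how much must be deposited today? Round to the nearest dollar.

$17,490

Growth factor = (1 + 0.061/52)^156 ≈ 1.2006856244.
P = 21,000/1.2006856244 ≈ 17,490.0070.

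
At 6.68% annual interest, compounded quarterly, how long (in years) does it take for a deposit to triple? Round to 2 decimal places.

(1 + 0.0167)^(4t) = 3.
4t = ln 3 / ln(1 + 0.0167) ≈ 1.0986/0.0165621 ≈ 66.3330.
t ≈ 16.5832.

16.58 years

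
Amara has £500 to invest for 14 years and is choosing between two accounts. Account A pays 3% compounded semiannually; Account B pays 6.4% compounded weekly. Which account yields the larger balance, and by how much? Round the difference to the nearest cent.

Account B, by £465.61

Account A growth factor: (1 + 0.015)^28 ≈ 1.51722218; balance ≈ 758.6111.
Account B growth factor: (1 + 0.064/52)^728 ≈ 2.448435055; balance ≈ 1,224.2175.
Account B is larger by 465.6064.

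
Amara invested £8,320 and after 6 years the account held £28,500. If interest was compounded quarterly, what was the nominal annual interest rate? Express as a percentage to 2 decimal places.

21.06%

The 24-period growth factor is 28,500/8,320 = 3.42548.
r/4 = 3.42548^(1/24) − 1 ≈ 0.0526405, so r ≈ 4·0.0526405 = 21.05619%.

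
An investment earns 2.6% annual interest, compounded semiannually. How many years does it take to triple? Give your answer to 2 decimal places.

(1 + 0.013)^(2t) = 3.
2t = ln 3 / ln(1 + 0.013) ≈ 1.0986/0.0129162 ≈ 85.0568.
t ≈ 42.5284.

42.53 years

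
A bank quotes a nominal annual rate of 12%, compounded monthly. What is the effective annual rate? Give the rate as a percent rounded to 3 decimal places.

12.683%

One year is 12 periods at 0.01 each: (1 + 0.01)^12 ≈ 1.126825.
EAR = 1.126825 − 1 ≈ 12.68250%.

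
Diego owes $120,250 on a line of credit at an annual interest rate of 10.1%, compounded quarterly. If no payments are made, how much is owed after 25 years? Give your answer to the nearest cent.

Growth factor = (1 + 0.02525)^100 ≈ 12.10536241234.
A ≈ 120,250 × 12.10536241234 ≈ 1,455,669.8301.

$1,455,669.83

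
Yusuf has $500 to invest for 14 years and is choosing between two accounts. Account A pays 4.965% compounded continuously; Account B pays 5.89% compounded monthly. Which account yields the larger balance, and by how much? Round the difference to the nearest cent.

Account A growth factor: e^(0.04965·14) = e^0.6951 ≈ 2.003909455; balance ≈ 1,001.9547.
Account B growth factor: (1 + 0.0589/12)^168 ≈ 2.276371873; balance ≈ 1,138.1859.
Account B is larger by 136.2312.

Account B, by $136.23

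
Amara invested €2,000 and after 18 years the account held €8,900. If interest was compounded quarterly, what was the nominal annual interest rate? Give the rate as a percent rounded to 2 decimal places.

The 72-period growth factor is 8,900/2,000 = 4.45.
r/4 = 4.45^(1/72) − 1 ≈ 0.0209512, so r ≈ 4·0.0209512 = 8.38050%.

8.38%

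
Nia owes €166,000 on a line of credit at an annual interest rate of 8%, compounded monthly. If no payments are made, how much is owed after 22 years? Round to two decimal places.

€959,245.53

Periodic rate = 8%/12 = 0.00666667; periods = 12·22 = 264.
A = 166,000·(1 + 0.08/12)^264 ≈ 166,000·5.77858751197 ≈ 959,245.5270.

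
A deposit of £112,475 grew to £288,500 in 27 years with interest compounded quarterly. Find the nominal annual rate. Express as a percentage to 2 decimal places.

The 108-period growth factor is 288,500/112,475 = 2.56501.
r/4 = 2.56501^(1/108) − 1 ≈ 0.00876004, so r ≈ 4·0.00876004 = 3.50401%.

3.50%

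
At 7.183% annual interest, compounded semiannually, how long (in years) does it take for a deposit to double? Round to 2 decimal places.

9.82 years

(1 + 0.035915)^(2t) = 2.
2t = ln 2 / ln(1 + 0.035915) ≈ 0.69315/0.0352851 ≈ 19.6442.
t ≈ 9.8221.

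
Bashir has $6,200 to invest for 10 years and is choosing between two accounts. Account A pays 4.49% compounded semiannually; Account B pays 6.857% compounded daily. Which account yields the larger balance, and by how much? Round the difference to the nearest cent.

Account A growth factor: (1 + 0.02245)^20 ≈ 1.558983739; balance ≈ 9,665.6992.
Account B growth factor: (1 + 0.06857/365)^3650 ≈ 1.9850331202; balance ≈ 12,307.2053.
Account B is larger by 2,641.5062.

Account B, by $2,641.51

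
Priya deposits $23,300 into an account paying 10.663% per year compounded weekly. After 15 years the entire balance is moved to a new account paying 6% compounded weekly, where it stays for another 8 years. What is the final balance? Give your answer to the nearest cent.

Phase 1: 23,300·(1 + 0.10663/52)^780 ≈ 115,153.4632.
Phase 2: 115,153.4632·(1 + 0.06/52)^416 ≈ 186,045.0765.

$186,045.08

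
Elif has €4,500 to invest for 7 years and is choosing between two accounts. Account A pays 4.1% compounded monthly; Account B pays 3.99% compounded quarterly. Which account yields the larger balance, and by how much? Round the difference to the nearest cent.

Account A growth factor: (1 + 0.041/12)^84 ≈ 1.331772581; balance ≈ 5,992.9766.
Account B growth factor: (1 + 0.009975)^28 ≈ 1.320375527; balance ≈ 5,941.6899.
Account A is larger by 51.2867.

Account A, by €51.29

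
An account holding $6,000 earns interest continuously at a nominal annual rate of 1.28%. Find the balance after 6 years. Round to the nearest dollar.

A = P·e^(rt) = 6,000·e^(0.0128·6) = 6,000·e^0.0768.
e^0.0768 ≈ 1.07982609, so A ≈ 6,478.9565.

$6,479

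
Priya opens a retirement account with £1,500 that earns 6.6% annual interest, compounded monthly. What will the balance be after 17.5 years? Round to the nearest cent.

£4,745.99

Periodic rate = 6.6%/12 = 0.0055; periods = 12·17.5 = 210.
A = 1,500·(1 + 0.0055)^210 ≈ 1,500·3.163994617 ≈ 4,745.9919.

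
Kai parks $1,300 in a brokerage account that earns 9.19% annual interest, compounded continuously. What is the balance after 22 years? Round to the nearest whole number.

$9,817

A = P·e^(rt) = 1,300·e^(0.0919·22) = 1,300·e^2.0218.
e^2.0218 ≈ 7.551906138, so A ≈ 9,817.4780.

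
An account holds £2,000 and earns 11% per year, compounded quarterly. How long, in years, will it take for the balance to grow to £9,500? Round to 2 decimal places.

14.36 years

We need (1 + 0.0275)^(4t) = 4.75, so 4t = ln 4.75 / ln 1.0275 ≈ 57.4354.
t ≈ 57.4354/4 = 14.3588 years.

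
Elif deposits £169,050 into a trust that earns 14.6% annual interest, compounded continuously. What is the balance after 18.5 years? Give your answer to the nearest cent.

A = P·e^(rt) = 169,050·e^(0.146·18.5) = 169,050·e^2.701.
e^2.701 ≈ 14.89461889894, so A ≈ 2,517,935.3249.

£2,517,935.32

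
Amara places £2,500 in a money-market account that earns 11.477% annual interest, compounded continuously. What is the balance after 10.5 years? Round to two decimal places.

£8,342.61

A = P·e^(rt) = 2,500·e^(0.11477·10.5) = 2,500·e^1.205085.
e^1.205085 ≈ 3.337042715, so A ≈ 8,342.6068.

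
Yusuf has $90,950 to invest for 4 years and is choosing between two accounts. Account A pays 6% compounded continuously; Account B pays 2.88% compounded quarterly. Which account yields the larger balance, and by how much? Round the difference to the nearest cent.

A: e^(0.06·4) = e^0.24 ≈ 1.27124915032, so 90,950 × 1.27124915032 ≈ 115,620.1102.
B: (1 + 0.0072)^16 ≈ 1.12163479557, so 90,950 × 1.12163479557 ≈ 102,012.6847.
Difference ≈ 13,607.4256 in favor of A.

Account A, by $13,607.43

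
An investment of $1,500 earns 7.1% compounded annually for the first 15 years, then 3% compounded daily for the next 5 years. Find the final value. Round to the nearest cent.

$4,876.12

After 15 years at 7.1%: 1,500 × 2.797963614 ≈ 4,196.9454.
Then 5 years at 3%: 4,196.9454 × 1.161827081 ≈ 4,876.1248.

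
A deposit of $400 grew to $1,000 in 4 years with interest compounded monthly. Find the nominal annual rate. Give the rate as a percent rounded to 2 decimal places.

The 48-period growth factor is 1,000/400 = 2.5.
r/12 = 2.5^(1/48) − 1 ≈ 0.0192728, so r ≈ 12·0.0192728 = 23.12731%.

23.13%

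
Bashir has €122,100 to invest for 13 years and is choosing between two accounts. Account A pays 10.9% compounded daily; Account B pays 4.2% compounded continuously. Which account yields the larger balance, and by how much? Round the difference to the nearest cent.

A: (1 + 0.109/365)^4745 ≈ 4.12385523573, so 122,100 × 4.12385523573 ≈ 503,522.7243.
B: e^(0.042·13) = e^0.546 ≈ 1.72633385335, so 122,100 × 1.72633385335 ≈ 210,785.3635.
Difference ≈ 292,737.3608 in favor of A.

Account A, by €292,737.36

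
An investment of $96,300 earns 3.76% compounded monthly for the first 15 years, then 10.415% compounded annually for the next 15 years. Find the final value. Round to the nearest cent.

$747,492.06

After 15 years at 3.76%: 96,300 × 1.75614003992 ≈ 169,116.2858.
Then 15 years at 10.415%: 169,116.2858 × 4.41998862634 ≈ 747,492.0600.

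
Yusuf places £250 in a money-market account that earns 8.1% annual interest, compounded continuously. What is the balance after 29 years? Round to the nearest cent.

A = P·e^(rt) = 250·e^(0.081·29) = 250·e^2.349.
e^2.349 ≈ 10.4750894, so A ≈ 2,618.7723.

£2,618.77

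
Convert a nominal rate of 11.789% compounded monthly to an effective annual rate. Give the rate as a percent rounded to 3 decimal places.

EAR = (1 + 11.789%/12)^12 − 1 = (1 + 0.00982417)^12 − 1.
(1 + 0.00982417)^12 ≈ 1.124473, so EAR ≈ 12.44732%.

12.447%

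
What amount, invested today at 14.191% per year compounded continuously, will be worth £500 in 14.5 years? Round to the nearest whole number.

P = A·e^(−rt) = 500·e^(−2.057695).
e^(−2.057695) ≈ 0.12774809, so P ≈ 63.8740.

£64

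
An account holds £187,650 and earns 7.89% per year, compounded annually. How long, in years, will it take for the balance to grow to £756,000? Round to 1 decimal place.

(1 + 0.0789)^t = 756,000/187,650 = 4.0288.
t·ln(1 + 0.0789) = ln(4.0288); t = 1.3935/0.075942 ≈ 18.3490.

18.3 years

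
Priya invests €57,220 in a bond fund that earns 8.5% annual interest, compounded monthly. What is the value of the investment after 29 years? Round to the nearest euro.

Periodic rate = 8.5%/12 = 0.00708333; periods = 12·29 = 348.
A = 57,220·(1 + 0.085/12)^348 ≈ 57,220·11.6617097023 ≈ 667,283.0292.

€667,283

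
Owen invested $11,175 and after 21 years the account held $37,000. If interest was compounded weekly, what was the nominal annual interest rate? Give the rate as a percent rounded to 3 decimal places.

5.704%

The 1092-period growth factor is 37,000/11,175 = 3.31096.
r/52 = 3.31096^(1/1092) − 1 ≈ 0.00109697, so r ≈ 52·0.00109697 = 5.70426%.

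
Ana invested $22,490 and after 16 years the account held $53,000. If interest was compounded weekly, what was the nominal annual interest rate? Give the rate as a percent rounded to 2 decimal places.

5.36%

The 832-period growth factor is 53,000/22,490 = 2.3566.
r/52 = 2.3566^(1/832) − 1 ≈ 0.00103084, so r ≈ 52·0.00103084 = 5.36039%.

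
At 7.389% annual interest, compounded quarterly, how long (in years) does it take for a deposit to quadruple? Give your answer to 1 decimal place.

18.9 years

(1 + 0.0184725)^(4t) = 4.
4t = ln 4 / ln(1 + 0.0184725) ≈ 1.3863/0.018304 ≈ 75.7374.
t ≈ 18.9344.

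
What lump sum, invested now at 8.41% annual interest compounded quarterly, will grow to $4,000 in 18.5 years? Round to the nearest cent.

Periodic rate = 8.41%/4 = 0.021025; 74 periods.
P = 4,000/(1 + 0.021025)^74 ≈ 4,000/4.663283559 ≈ 857.7647.

$857.76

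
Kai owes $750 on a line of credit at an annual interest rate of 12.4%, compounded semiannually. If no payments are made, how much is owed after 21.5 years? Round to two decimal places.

$9,963.58

Growth factor = (1 + 0.062)^43 ≈ 13.28477551.
A ≈ 750 × 13.28477551 ≈ 9,963.5816.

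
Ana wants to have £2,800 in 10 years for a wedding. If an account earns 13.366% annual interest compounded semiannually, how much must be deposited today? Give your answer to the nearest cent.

Periodic rate = 13.366%/2 = 0.06683; 20 periods.
P = 2,800/(1 + 0.06683)^20 ≈ 2,800/3.64673661 ≈ 767.8098.

£767.81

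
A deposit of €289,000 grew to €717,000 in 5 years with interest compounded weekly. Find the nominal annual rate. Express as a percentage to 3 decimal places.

18.205%

(1 + r/52)^260 = 717,000/289,000 = 2.48097.
1 + r/52 = 2.48097^(1/260) ≈ 1.003501, so r/52 ≈ 0.00350092.
r ≈ 52·0.00350092 = 18.20478%.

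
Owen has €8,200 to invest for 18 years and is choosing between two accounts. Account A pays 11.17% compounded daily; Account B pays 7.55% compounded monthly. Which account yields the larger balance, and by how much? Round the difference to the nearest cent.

Account A, by €29,435.84

Account A growth factor: (1 + 0.1117/365)^6570 ≈ 7.4655000405; balance ≈ 61,217.1003.
Account B growth factor: (1 + 0.0755/12)^216 ≈ 3.8757634407; balance ≈ 31,781.2602.
Account A is larger by 29,435.8401.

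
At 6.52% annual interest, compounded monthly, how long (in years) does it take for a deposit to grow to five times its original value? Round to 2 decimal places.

24.75 years

(1 + 0.00543333)^(12t) = 5.
12t = ln 5 / ln(1 + 0.00543333) ≈ 1.6094/0.00541863 ≈ 297.0196.
t ≈ 24.7516.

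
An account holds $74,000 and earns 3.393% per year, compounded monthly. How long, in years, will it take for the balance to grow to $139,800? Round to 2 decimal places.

18.78 years

We need (1 + 0.0028275)^(12t) = 1.8892, so 12t = ln 1.8892 / ln 1.002827 ≈ 225.3039.
t ≈ 225.3039/12 = 18.7753 years.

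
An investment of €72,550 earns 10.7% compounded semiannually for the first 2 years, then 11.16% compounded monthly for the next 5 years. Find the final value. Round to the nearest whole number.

Phase 1: 72,550·(1 + 0.0535)^4 ≈ 89,366.6702.
Phase 2: 89,366.6702·(1 + 0.0093)^60 ≈ 155,737.0600.

€155,737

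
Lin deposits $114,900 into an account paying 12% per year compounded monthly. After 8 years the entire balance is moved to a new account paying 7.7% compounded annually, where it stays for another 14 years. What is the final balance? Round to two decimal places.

Phase 1: 114,900·(1 + 0.01)^96 ≈ 298,656.4591.
Phase 2: 298,656.4591·(1 + 0.077)^14 ≈ 843,707.2053.

$843,707.21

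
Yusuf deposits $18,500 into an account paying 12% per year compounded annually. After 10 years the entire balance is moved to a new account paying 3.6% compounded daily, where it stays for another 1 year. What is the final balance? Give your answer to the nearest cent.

After 10 years at 12%: 18,500 × 3.1058482083 ≈ 57,458.1919.
Then 1 years at 3.6%: 57,458.1919 × 1.0366540062 ≈ 59,564.2648.

$59,564.26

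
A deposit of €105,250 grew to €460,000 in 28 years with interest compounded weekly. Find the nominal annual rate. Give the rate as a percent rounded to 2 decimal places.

5.27%

The 1456-period growth factor is 460,000/105,250 = 4.37055.
r/52 = 4.37055^(1/1456) − 1 ≈ 0.00101349, so r ≈ 52·0.00101349 = 5.27013%.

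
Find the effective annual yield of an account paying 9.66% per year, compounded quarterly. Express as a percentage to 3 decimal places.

One year is 4 periods at 0.02415 each: (1 + 0.02415)^4 ≈ 1.100156.
EAR = 1.100156 − 1 ≈ 10.01560%.

10.016%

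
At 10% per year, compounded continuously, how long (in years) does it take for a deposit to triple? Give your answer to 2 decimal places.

e^(0.1t) = 3, so 0.1t = ln 3 ≈ 1.0986.
t ≈ 1.0986/0.1 ≈ 10.9861.

10.99 years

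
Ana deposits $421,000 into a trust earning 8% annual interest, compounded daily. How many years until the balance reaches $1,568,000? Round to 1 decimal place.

16.4 years

(1 + 0.000219178)^(365t) = 1,568,000/421,000 = 3.7245.
365t·ln(1 + 0.000219178) = ln(3.7245); 365t = 1.3149/0.000219154 ≈ 5999.9953.
t ≈ 16.4383 years.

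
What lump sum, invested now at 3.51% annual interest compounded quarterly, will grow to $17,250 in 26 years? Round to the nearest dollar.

$6,953

Growth factor = (1 + 0.008775)^104 ≈ 2.4808946424.
P = 17,250/2.4808946424 ≈ 6,953.1369.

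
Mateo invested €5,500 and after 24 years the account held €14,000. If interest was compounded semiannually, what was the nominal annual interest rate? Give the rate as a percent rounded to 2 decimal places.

3.93%

The 48-period growth factor is 14,000/5,500 = 2.54545.
r/2 = 2.54545^(1/48) − 1 ≈ 0.0196554, so r ≈ 2·0.0196554 = 3.93109%.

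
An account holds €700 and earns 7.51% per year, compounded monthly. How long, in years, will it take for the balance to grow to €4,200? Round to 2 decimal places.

(1 + 0.00625833)^(12t) = 4,200/700 = 6.
12t·ln(1 + 0.00625833) = ln(6); 12t = 1.7918/0.00623883 ≈ 287.1947.
t ≈ 23.9329 years.

23.93 years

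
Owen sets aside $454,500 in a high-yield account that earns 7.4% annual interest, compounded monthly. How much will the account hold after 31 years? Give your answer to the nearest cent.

Periodic rate = 7.4%/12 = 0.00616667; periods = 12·31 = 372.
A = 454,500·(1 + 0.074/12)^372 ≈ 454,500·9.844921889962 ≈ 4,474,516.9990.

$4,474,517.00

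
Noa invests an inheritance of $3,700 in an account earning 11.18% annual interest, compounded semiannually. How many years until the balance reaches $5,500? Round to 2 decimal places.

We need (1 + 0.0559)^(2t) = 1.4865, so 2t = ln 1.4865 / ln 1.0559 ≈ 7.2879.
t ≈ 7.2879/2 = 3.6440 years.

3.64 years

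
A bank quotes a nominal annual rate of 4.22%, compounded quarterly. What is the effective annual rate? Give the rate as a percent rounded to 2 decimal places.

EAR = (1 + 4.22%/4)^4 − 1 = (1 + 0.01055)^4 − 1.
(1 + 0.01055)^4 ≈ 1.042873, so EAR ≈ 4.28725%.

4.29%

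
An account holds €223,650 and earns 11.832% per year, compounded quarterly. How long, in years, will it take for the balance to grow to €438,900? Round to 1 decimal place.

We need (1 + 0.02958)^(4t) = 1.9624, so 4t = ln 1.9624 / ln 1.02958 ≈ 23.1275.
t ≈ 23.1275/4 = 5.7819 years.

5.8 years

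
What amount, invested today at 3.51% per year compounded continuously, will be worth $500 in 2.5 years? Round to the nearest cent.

$457.99

P = A·e^(−rt) = 500·e^(−0.08775).
e^(−0.08775) ≈ 0.915989846, so P ≈ 457.9949.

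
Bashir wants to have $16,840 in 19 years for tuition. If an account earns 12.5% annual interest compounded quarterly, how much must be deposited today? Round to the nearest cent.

Growth factor = (1 + 0.03125)^76 ≈ 10.367190488.
P = 16,840/10.367190488 ≈ 1,624.3552.

$1,624.36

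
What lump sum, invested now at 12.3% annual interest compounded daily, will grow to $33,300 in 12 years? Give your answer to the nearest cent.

Periodic rate = 12.3%/365 = 0.000336986; 4380 periods.
P = 33,300/(1 + 0.123/365)^4380 ≈ 33,300/4.3743212283 ≈ 7,612.6097.

$7,612.61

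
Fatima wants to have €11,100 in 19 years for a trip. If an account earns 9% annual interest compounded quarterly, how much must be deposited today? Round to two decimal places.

€2,046.02

Growth factor = (1 + 0.0225)^76 ≈ 5.4251539616.
P = 11,100/5.4251539616 ≈ 2,046.0249.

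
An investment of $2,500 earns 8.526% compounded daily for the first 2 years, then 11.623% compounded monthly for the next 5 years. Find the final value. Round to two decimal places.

Phase 1: 2,500·(1 + 0.08526/365)^730 ≈ 2,964.7444.
Phase 2: 2,964.7444·(1 + 0.11623/12)^60 ≈ 5,286.4366.

$5,286.44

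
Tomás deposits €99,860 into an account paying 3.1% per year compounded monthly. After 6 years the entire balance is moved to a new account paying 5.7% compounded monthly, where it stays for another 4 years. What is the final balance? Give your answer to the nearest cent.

Phase 1: 99,860·(1 + 0.031/12)^72 ≈ 120,244.7643.
Phase 2: 120,244.7643·(1 + 0.00475)^48 ≈ 150,956.1771.

€150,956.18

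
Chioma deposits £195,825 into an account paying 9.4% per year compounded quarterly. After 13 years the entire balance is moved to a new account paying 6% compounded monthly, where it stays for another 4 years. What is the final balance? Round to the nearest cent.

After 13 years at 9.4%: 195,825 × 3.34632442928 ≈ 655,293.9814.
Then 4 years at 6%: 655,293.9814 × 1.2704891611 ≈ 832,543.9007.

£832,543.90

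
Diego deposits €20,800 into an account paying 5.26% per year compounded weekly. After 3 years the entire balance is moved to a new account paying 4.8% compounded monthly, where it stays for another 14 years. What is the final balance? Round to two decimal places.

€47,623.81

Phase 1: 20,800·(1 + 0.0526/52)^156 ≈ 24,353.4429.
Phase 2: 24,353.4429·(1 + 0.004)^168 ≈ 47,623.8080.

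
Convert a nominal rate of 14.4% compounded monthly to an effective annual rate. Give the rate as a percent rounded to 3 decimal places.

15.389%

One year is 12 periods at 0.012 each: (1 + 0.012)^12 ≈ 1.153895.
EAR = 1.153895 − 1 ≈ 15.38946%.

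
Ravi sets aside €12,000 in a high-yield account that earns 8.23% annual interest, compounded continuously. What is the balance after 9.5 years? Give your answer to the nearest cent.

A = P·e^(rt) = 12,000·e^(0.0823·9.5) = 12,000·e^0.78185.
e^0.78185 ≈ 2.1855117245, so A ≈ 26,226.1407.

€26,226.14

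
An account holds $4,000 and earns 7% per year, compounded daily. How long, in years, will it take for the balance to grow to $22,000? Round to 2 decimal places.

We need (1 + 0.000191781)^(365t) = 5.5, so 365t = ln 5.5 / ln 1.000192 ≈ 8889.8960.
t ≈ 8889.8960/365 = 24.3559 years.

24.36 years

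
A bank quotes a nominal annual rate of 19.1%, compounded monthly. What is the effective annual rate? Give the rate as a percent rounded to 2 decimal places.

One year is 12 periods at 0.0159167 each: (1 + 0.0159167)^12 ≈ 1.20864.
EAR = 1.20864 − 1 ≈ 20.86402%.

20.86%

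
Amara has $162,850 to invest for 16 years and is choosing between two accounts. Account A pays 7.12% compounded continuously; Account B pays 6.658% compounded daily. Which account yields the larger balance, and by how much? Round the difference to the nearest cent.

A: e^(0.0712·16) = e^1.1392 ≈ 3.12426795079, so 162,850 × 3.12426795079 ≈ 508,787.0358.
B: (1 + 0.06658/365)^5840 ≈ 2.90136945805, so 162,850 × 2.90136945805 ≈ 472,488.0162.
Difference ≈ 36,299.0195 in favor of A.

Account A, by $36,299.02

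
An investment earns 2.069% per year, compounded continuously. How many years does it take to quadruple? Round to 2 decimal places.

67.00 years

e^(0.02069t) = 4, so 0.02069t = ln 4 ≈ 1.3863.
t ≈ 1.3863/0.02069 ≈ 67.0031.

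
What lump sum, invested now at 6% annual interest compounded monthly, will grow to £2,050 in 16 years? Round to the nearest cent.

Growth factor = (1 + 0.005)^192 ≈ 2.605456683.
P = 2,050/2.605456683 ≈ 786.8102.

£786.81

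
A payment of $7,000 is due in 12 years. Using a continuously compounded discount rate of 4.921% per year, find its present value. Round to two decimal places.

$3,878.27

P = A·e^(−rt) = 7,000·e^(−0.59052).
e^(−0.59052) ≈ 0.5540391095, so P ≈ 3,878.2738.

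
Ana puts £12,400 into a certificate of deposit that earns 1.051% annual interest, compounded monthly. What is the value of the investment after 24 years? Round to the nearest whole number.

£15,956

Periodic rate = 1.051%/12 = 0.000875833; periods = 12·24 = 288.
A = 12,400·(1 + 0.01051/12)^288 ≈ 12,400·1.2867627965 ≈ 15,955.8587.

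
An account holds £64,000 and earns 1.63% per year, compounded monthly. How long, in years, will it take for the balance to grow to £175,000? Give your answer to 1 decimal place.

61.8 years

We need (1 + 0.00135833)^(12t) = 2.7344, so 12t = ln 2.7344 / ln 1.001358 ≈ 741.0448.
t ≈ 741.0448/12 = 61.7537 years.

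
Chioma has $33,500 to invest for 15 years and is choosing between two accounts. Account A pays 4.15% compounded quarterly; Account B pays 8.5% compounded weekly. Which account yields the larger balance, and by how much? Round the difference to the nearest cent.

Account A growth factor: (1 + 0.010375)^60 ≈ 1.8576141408; balance ≈ 62,230.0737.
Account B growth factor: (1 + 0.085/52)^780 ≈ 3.57497815947; balance ≈ 119,761.7683.
Account B is larger by 57,531.6946.

Account B, by $57,531.69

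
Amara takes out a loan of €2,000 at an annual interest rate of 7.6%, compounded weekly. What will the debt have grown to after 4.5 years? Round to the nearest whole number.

Growth factor = (1 + 0.076/52)^234 ≈ 1.407408852.
A ≈ 2,000 × 1.407408852 ≈ 2,814.8177.

€2,815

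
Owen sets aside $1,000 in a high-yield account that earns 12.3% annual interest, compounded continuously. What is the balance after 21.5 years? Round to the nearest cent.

A = P·e^(rt) = 1,000·e^(0.123·21.5) = 1,000·e^2.6445.
e^2.6445 ≈ 14.076405121, so A ≈ 14,076.4051.

$14,076.41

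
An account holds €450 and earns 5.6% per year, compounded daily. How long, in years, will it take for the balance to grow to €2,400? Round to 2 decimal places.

We need (1 + 0.000153425)^(365t) = 5.3333, so 365t = ln 5.3333 / ln 1.000153 ≈ 10911.5762.
t ≈ 10911.5762/365 = 29.8947 years.

29.89 years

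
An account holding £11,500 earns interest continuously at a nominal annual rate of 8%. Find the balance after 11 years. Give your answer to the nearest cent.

£27,725.35

A = P·e^(rt) = 11,500·e^(0.08·11) = 11,500·e^0.88.
e^0.88 ≈ 2.4108997064, so A ≈ 27,725.3466.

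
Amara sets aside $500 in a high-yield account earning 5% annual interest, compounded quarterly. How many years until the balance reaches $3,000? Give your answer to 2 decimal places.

36.06 years

We need (1 + 0.0125)^(4t) = 6, so 4t = ln 6 / ln 1.0125 ≈ 144.2348.
t ≈ 144.2348/4 = 36.0587 years.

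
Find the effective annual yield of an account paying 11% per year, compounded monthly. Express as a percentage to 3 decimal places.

One year is 12 periods at 0.00916667 each: (1 + 0.00916667)^12 ≈ 1.115719.
EAR = 1.115719 − 1 ≈ 11.57188%.

11.572%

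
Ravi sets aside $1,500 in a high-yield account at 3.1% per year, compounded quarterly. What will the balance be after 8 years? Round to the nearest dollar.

$1,920

Growth factor = (1 + 0.00775)^32 ≈ 1.280235361.
A ≈ 1,500 × 1.280235361 ≈ 1,920.3530.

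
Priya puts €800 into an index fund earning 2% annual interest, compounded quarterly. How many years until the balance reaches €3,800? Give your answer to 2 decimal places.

78.10 years

We need (1 + 0.005)^(4t) = 4.75, so 4t = ln 4.75 / ln 1.005 ≈ 312.4073.
t ≈ 312.4073/4 = 78.1018 years.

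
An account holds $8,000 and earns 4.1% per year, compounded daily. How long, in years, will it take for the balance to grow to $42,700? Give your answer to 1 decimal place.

40.9 years

(1 + 0.000112329)^(365t) = 42,700/8,000 = 5.3375.
365t·ln(1 + 0.000112329) = ln(5.3375); 365t = 1.6748/0.000112322 ≈ 14910.2628.
t ≈ 40.8500 years.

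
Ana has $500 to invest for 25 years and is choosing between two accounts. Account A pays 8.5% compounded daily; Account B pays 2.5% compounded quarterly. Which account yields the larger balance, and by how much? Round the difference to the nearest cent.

Account A growth factor: (1 + 0.085/365)^9125 ≈ 8.370826347; balance ≈ 4,185.4132.
Account B growth factor: (1 + 0.00625)^100 ≈ 1.8646157; balance ≈ 932.3079.
Account A is larger by 3,253.1053.

Account A, by $3,253.11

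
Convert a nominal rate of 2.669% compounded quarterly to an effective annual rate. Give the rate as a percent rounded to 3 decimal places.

2.696%

EAR = (1 + 2.669%/4)^4 − 1 = (1 + 0.0066725)^4 − 1.
(1 + 0.0066725)^4 ≈ 1.026958, so EAR ≈ 2.69583%.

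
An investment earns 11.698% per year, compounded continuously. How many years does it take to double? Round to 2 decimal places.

e^(0.11698t) = 2, so 0.11698t = ln 2 ≈ 0.69315.
t ≈ 0.69315/0.11698 ≈ 5.9253.

5.93 years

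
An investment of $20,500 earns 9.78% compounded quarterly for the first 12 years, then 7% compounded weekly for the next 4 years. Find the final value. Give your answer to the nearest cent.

Phase 1: 20,500·(1 + 0.02445)^48 ≈ 65,359.7928.
Phase 2: 65,359.7928·(1 + 0.07/52)^208 ≈ 86,463.2085.

$86,463.21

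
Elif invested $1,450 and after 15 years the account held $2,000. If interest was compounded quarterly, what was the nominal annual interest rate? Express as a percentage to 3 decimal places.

The 60-period growth factor is 2,000/1,450 = 1.37931.
r/4 = 1.37931^(1/60) − 1 ≈ 0.00537412, so r ≈ 4·0.00537412 = 2.14965%.

2.150%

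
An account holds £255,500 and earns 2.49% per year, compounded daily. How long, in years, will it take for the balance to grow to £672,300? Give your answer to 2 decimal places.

(1 + 0.0000682192)^(365t) = 672,300/255,500 = 2.6313.
365t·ln(1 + 0.0000682192) = ln(2.6313); 365t = 0.96748/6.82169e-05 ≈ 14182.4526.
t ≈ 38.8560 years.

38.86 years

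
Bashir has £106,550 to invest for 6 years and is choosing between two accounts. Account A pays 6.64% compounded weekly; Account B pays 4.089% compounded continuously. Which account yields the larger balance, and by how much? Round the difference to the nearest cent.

Account A growth factor: (1 + 0.0664/52)^312 ≈ 1.48906119849; balance ≈ 158,659.4707.
Account B growth factor: e^(0.04089·6) = e^0.24534 ≈ 1.27805577831; balance ≈ 136,176.8432.
Account A is larger by 22,482.6275.

Account A, by £22,482.63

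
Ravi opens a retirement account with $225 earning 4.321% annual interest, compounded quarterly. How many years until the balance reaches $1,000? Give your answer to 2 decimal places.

(1 + 0.0108025)^(4t) = 1,000/225 = 4.4444.
4t·ln(1 + 0.0108025) = ln(4.4444); 4t = 1.4917/0.0107446 ≈ 138.8287.
t ≈ 34.7072 years.

34.71 years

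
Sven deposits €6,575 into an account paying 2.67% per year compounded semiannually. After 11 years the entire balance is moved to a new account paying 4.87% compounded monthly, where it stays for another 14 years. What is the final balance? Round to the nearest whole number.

€17,382

Phase 1: 6,575·(1 + 0.01335)^22 ≈ 8,802.4616.
Phase 2: 8,802.4616·(1 + 0.0487/12)^168 ≈ 17,382.2862.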